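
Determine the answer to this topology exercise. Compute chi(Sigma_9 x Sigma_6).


chi(Sigma_9) = 2 - 2*9 = -16
chi(Sigma_6) = 2 - 2*6 = -10
chi(product) = (-16) * (-10) = 160

160


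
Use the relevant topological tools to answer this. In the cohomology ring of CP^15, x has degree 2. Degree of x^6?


|x| = 2 in H^*(CP^n).
|x^6| = 6 * |x| = 6 * 2 = 12

12


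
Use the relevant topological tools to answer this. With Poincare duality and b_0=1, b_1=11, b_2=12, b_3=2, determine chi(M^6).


By Poincare duality b_k = b_{6-k}, so full Betti numbers: b_0=1, b_1=11, b_2=12, b_3=2, b_4=12, b_5=11, b_6=1.
chi = sum (-1)^k b_k = 2

2


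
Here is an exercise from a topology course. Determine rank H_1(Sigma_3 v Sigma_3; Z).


For a wedge: H_1(A v B) = H_1(A) + H_1(B).
b_1(Sigma_3) = 6, b_1(Sigma_3) = 6.
b_1 = 6 + 6 = 12

12


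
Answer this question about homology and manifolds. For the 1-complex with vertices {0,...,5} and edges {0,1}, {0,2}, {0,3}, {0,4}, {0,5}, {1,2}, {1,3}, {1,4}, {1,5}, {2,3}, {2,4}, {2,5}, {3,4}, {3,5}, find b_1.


b_1 = E - V + (number of components).
E = 14, V = 6, components = 1.
b_1 = 14 - 6 + 1 = 9

9


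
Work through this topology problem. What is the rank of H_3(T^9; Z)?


By the Kunneth formula, b_k(T^n) = C(n,k).
b_3(T^9) = C(9,3).
C(9,3) = 9!/(3!*6!) = 84

84


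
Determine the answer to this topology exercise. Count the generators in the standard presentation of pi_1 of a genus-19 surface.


Standard presentation: pi_1(Sigma_g) = <a_1,b_1,...,a_g,b_g | [a_1,b_1]...[a_g,b_g] = 1>.
Number of generators = 2g = 2*19 = 38

38


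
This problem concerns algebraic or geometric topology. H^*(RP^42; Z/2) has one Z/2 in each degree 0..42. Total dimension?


H^k(RP^42; Z/2) = Z/2 for each 0 <= k <= 42.
Total dimension = 42 + 1 = 43

43


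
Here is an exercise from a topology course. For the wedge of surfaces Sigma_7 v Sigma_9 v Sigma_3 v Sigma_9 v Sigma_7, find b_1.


For a wedge X v Y: reduced H_k(X v Y) = H_k(X) + H_k(Y).
Each Sigma_g contributes b_1 = 2g.
b_1 = 14 + 18 + 6 + 18 + 14 = 70

70


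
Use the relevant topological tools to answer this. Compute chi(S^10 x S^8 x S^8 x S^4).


chi is multiplicative: chi(X x Y) = chi(X) chi(Y).
Each even-dim sphere has chi = 2. There are 4 factors.
chi = 2^4 = 16

16


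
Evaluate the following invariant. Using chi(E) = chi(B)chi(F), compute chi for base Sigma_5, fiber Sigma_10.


For a fiber bundle F -> E -> B (with CW structure): chi(E) = chi(B) * chi(F).
chi(Sigma_5) = -8, chi(Sigma_10) = -18.
chi(E) = (-8) * (-18) = 144

144


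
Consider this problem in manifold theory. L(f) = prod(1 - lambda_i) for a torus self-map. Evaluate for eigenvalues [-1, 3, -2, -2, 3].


For a torus self-map: L(f) = det(I - A) where A acts on H_1.
L(f) = (1--1) * (1-3) * (1--2) * (1--2) * (1-3) = 2 * -2 * 3 * 3 * -2 = 72

72


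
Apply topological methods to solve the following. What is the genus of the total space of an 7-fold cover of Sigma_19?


For an n-sheeted cover: chi(E) = n * chi(B).
chi(Sigma_19) = 2 - 2*19 = -36.
chi(E) = 7 * (-36) = -252.
genus(E) = (2 - chi(E))/2 = (2 - (-252))/2 = 254/2 = 127

127


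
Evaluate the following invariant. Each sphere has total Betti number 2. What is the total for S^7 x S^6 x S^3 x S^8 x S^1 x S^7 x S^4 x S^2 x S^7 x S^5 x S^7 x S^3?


Total Betti number is multiplicative under products.
Each S^d (d>=1) has total Betti number 2.
There are 12 sphere factors.
Total = 2^12 = 4096

4096


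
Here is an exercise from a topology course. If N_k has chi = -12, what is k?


chi = 2 - k for closed non-orientable surfaces with k crosscaps.
-12 = 2 - k
k = 2 - (-12) = 14

14


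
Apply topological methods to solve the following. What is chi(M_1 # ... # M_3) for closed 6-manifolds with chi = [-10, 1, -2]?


For n-manifolds: chi(A#B) = chi(A) + chi(B) - chi(S^6).
chi(S^6) = 1 + (-1)^6 = 2.
chi(#) = (sum chi_i) - (3-1)*chi(S^6) = -11 - 2*2 = -15

-15


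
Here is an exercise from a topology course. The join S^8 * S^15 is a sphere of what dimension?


Join of spheres: S^m * S^n = S^{m+n+1}.
dim = 8 + 15 + 1 = 24

24


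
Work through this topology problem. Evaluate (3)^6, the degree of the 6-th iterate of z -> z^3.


deg(f) = 3. Degree is multiplicative: deg(f^6) = (deg f)^6.
deg(f^6) = (3)^6 = 729

729


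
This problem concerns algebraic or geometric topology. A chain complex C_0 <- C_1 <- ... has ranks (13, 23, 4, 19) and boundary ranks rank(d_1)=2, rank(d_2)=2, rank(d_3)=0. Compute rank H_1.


rank H_k = rank(ker d_k) - rank(im d_{k+1}).
rank(ker d_1) = rank(C_1) - rank(d_1) = 23 - 2 = 21.
rank(im d_{1+1}) = 2.
rank H_1 = 21 - 2 = 19

19


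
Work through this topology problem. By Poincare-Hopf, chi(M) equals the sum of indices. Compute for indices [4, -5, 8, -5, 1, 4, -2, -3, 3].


Poincare-Hopf: chi(M) = sum of indices of zeros.
chi = (4) + (-5) + (8) + (-5) + (1) + (4) + (-2) + (-3) + (3) = 5

5


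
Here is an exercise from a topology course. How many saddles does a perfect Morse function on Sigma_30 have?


A perfect Morse function has m_k = b_k.
For Sigma_30: b_0=1, b_1=2g=60, b_2=1.
Saddles m_1 = 2g = 60

60


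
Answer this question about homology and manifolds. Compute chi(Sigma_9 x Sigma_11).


chi(Sigma_9) = 2 - 2*9 = -16
chi(Sigma_11) = 2 - 2*11 = -20
chi(product) = (-16) * (-20) = 320

320


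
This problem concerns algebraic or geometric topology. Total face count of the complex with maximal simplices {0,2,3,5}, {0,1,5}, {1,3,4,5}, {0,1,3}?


Each maximal simplex on m vertices has 2^m - 1 nonempty faces.
Take the union (dedupe shared faces).
Total distinct faces = 30

30


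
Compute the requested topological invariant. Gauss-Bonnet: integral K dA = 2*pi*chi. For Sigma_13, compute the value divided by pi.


Gauss-Bonnet: integral K dA = 2*pi*chi(M).
chi(Sigma_13) = 2 - 2*13 = -24.
(integral K dA)/pi = 2*chi = 2*(-24) = -48

-48


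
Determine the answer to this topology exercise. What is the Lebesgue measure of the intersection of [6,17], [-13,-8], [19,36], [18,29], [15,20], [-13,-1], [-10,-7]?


Intersection = [max(a_i), min(b_i)] = [19, -8].
Since 19 > -8, the intersection is empty.
Length = 0

0


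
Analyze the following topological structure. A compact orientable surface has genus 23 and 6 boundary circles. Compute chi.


For a compact orientable surface with genus g and b boundary components: chi = 2 - 2g - b.
chi = 2 - 2*23 - 6 = 2 - 46 - 6 = -50

-50


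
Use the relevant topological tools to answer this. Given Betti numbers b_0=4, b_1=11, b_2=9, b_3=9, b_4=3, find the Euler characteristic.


chi = sum_k (-1)^k b_k.
= (4) + (-11) + (9) + (-9) + (3)
= -4

-4


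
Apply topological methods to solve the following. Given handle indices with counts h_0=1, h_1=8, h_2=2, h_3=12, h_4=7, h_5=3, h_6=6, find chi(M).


Handles of index k contribute (-1)^k to chi (same as CW cells).
chi = (1) + (-8) + (2) + (-12) + (7) + (-3) + (6) = -7

-7


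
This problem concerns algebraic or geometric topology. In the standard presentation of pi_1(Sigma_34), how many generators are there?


Standard presentation: pi_1(Sigma_g) = <a_1,b_1,...,a_g,b_g | [a_1,b_1]...[a_g,b_g] = 1>.
Number of generators = 2g = 2*34 = 68

68


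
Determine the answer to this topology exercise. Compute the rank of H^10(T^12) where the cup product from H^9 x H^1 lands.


Cup product: H^p x H^q -> H^{p+q}; here p+q = 9+1 = 10.
rank H^k(T^n) = C(n,k).
C(12,10) = 66

66


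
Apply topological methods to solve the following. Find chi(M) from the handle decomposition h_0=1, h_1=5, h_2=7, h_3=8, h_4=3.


Handles of index k contribute (-1)^k to chi (same as CW cells).
chi = (1) + (-5) + (7) + (-8) + (3) = -2

-2


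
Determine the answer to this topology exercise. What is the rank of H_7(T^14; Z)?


By the Kunneth formula, b_k(T^n) = C(n,k).
b_7(T^14) = C(14,7).
C(14,7) = 14!/(7!*7!) = 3432

3432


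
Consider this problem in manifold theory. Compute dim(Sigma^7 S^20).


Each suspension raises dimension by 1: Sigma S^n = S^{n+1}.
Sigma^7 S^20 = S^{20+7} = S^27

27


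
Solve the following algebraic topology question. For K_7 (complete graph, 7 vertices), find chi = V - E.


K_7: V = 7, E = C(7,2) = 21.
chi = V - E = 7 - 21 = -14

-14


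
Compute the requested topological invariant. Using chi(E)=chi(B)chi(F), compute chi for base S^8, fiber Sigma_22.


chi(S^8) = 2 (n even), chi(Sigma_22) = 2 - 2*22 = -42.
chi(E) = 2 * (-42) = -84

-84


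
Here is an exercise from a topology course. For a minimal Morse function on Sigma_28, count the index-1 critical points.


A perfect Morse function has m_k = b_k.
For Sigma_28: b_0=1, b_1=2g=56, b_2=1.
Saddles m_1 = 2g = 56

56


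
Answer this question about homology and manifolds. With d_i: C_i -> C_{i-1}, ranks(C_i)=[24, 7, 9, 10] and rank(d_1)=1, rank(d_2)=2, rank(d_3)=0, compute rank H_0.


rank H_k = rank(ker d_k) - rank(im d_{k+1}).
rank(ker d_0) = rank(C_0) - rank(d_0) = 24 - 0 = 24.
rank(im d_{0+1}) = 1.
rank H_0 = 24 - 1 = 23

23


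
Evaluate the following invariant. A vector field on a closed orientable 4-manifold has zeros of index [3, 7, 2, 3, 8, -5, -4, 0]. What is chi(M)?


Poincare-Hopf: chi(M) = sum of indices of zeros.
chi = (3) + (7) + (2) + (3) + (8) + (-5) + (-4) + (0) = 14

14


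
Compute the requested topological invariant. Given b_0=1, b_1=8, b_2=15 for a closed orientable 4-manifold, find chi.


By Poincare duality b_k = b_{4-k}, so full Betti numbers: b_0=1, b_1=8, b_2=15, b_3=8, b_4=1.
chi = sum (-1)^k b_k = 1

1


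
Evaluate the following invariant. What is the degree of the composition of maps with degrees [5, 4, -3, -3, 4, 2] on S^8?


Degree is multiplicative: deg(composition) = product of degrees.
= (5) * (4) * (-3) * (-3) * (4) * (2) = 1440

1440


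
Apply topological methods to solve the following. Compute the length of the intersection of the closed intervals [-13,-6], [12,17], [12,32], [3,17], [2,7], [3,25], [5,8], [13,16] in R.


Intersection = [max(a_i), min(b_i)] = [13, -6].
Since 13 > -6, the intersection is empty.
Length = 0

0


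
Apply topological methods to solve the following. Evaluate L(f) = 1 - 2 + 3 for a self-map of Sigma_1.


L(f) = tr(f_0*) - tr(f_1*) + tr(f_2*).
= 1 - (2) + (3)
= 2

2


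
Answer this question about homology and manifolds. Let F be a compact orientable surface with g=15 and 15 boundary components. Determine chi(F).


For a compact orientable surface with genus g and b boundary components: chi = 2 - 2g - b.
chi = 2 - 2*15 - 15 = 2 - 30 - 15 = -43

-43


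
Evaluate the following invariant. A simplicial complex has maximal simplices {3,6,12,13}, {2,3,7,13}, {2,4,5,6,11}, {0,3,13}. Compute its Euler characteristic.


Enumerate all faces; f-vector: f_0=10, f_1=23, f_2=19, f_3=7, f_4=1.
chi = sum (-1)^k f_k = 0

0


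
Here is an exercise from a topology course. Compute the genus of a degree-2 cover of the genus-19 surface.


For an n-sheeted cover: chi(E) = n * chi(B).
chi(Sigma_19) = 2 - 2*19 = -36.
chi(E) = 2 * (-36) = -72.
genus(E) = (2 - chi(E))/2 = (2 - (-72))/2 = 74/2 = 37

37


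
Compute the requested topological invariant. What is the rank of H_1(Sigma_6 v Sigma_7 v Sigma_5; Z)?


For a wedge X v Y: reduced H_k(X v Y) = H_k(X) + H_k(Y).
Each Sigma_g contributes b_1 = 2g.
b_1 = 12 + 14 + 10 = 36

36


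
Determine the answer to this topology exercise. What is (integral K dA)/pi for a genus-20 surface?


Gauss-Bonnet: integral K dA = 2*pi*chi(M).
chi(Sigma_20) = 2 - 2*20 = -38.
(integral K dA)/pi = 2*chi = 2*(-38) = -76

-76


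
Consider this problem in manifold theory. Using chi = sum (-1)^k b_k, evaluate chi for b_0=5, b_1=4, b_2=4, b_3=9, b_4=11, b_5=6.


chi = sum_k (-1)^k b_k.
= (5) + (-4) + (4) + (-9) + (11) + (-6)
= 1

1


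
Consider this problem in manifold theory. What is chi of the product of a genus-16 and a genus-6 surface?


chi(Sigma_16) = 2 - 2*16 = -30
chi(Sigma_6) = 2 - 2*6 = -10
chi(product) = (-30) * (-10) = 300

300


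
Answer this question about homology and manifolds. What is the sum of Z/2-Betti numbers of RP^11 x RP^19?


dim H^*(RP^n; Z/2) = n+1 (one Z/2 in each degree 0..n).
Total Betti number is multiplicative.
Total = (11+1) * (19+1) = 12 * 20 = 240

240


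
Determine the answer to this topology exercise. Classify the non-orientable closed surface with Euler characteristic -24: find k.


chi = 2 - k for closed non-orientable surfaces with k crosscaps.
-24 = 2 - k
k = 2 - (-24) = 26

26


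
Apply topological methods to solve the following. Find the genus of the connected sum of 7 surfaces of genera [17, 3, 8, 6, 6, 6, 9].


Genus is additive under connected sum of orientable surfaces.
g = 17 + 3 + 8 + 6 + 6 + 6 + 9 = 55

55


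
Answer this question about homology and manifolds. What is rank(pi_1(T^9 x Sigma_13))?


pi_1(A x B) = pi_1(A) x pi_1(B); rank of abelianization = b_1.
b_1(T^9) = 9, b_1(Sigma_13) = 2*13 = 26.
b_1(product) = 9 + 26 = 35

35


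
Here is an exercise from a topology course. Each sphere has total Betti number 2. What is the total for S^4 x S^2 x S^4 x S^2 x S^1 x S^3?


Total Betti number is multiplicative under products.
Each S^d (d>=1) has total Betti number 2.
There are 6 sphere factors.
Total = 2^6 = 64

64


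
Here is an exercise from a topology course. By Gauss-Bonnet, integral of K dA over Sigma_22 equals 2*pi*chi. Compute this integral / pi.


Gauss-Bonnet: integral K dA = 2*pi*chi(M).
chi(Sigma_22) = 2 - 2*22 = -42.
(integral K dA)/pi = 2*chi = 2*(-42) = -84

-84


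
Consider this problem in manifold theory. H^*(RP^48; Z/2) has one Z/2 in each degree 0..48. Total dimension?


H^k(RP^48; Z/2) = Z/2 for each 0 <= k <= 48.
Total dimension = 48 + 1 = 49

49


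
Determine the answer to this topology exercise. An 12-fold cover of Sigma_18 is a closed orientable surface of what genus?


For an n-sheeted cover: chi(E) = n * chi(B).
chi(Sigma_18) = 2 - 2*18 = -34.
chi(E) = 12 * (-34) = -408.
genus(E) = (2 - chi(E))/2 = (2 - (-408))/2 = 410/2 = 205

205


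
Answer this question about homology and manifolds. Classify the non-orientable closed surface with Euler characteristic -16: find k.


chi = 2 - k for closed non-orientable surfaces with k crosscaps.
-16 = 2 - k
k = 2 - (-16) = 18

18


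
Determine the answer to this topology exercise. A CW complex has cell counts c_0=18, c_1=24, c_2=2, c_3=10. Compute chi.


chi = sum_k (-1)^k c_k.
= (-1)^0*18 + (-1)^1*24 + (-1)^2*2 + (-1)^3*10
= (18) + (-24) + (2) + (-10)
= -14

-14


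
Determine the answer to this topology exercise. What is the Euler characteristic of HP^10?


HP^10 has one cell in each dimension 0, 4, ..., 4*10 (10+1 cells, all even-dim).
chi = 10 + 1 = 11

11


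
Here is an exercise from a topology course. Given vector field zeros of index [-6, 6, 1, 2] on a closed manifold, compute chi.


Poincare-Hopf: chi(M) = sum of indices of zeros.
chi = (-6) + (6) + (1) + (2) = 3

3


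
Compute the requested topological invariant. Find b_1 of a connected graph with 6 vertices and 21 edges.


For a connected graph: rank(pi_1) = b_1 = E - V + 1 = 1 - chi.
chi = V - E = 6 - 21 = -15.
rank = 1 - (-15) = 21 - 6 + 1 = 16

16


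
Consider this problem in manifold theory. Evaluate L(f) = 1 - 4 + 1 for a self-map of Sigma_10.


L(f) = tr(f_0*) - tr(f_1*) + tr(f_2*).
= 1 - (4) + (1)
= -2

-2


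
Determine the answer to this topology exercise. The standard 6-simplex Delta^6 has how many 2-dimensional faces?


Delta^6 has 6+1 vertices. A 2-face is a choice of 2+1 vertices.
f_2 = C(6+1, 2+1) = C(7,3) = 35

35


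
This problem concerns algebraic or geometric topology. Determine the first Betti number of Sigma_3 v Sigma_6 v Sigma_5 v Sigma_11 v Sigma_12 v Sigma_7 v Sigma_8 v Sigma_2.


For a wedge X v Y: reduced H_k(X v Y) = H_k(X) + H_k(Y).
Each Sigma_g contributes b_1 = 2g.
b_1 = 6 + 12 + 10 + 22 + 24 + 14 + 16 + 4 = 108

108


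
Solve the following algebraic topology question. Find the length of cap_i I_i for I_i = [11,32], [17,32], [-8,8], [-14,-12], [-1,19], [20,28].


Intersection = [max(a_i), min(b_i)] = [20, -12].
Since 20 > -12, the intersection is empty.
Length = 0

0


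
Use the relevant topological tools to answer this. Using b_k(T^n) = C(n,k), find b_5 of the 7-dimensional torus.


By the Kunneth formula, b_k(T^n) = C(n,k).
b_5(T^7) = C(7,5).
C(7,5) = 7!/(5!*2!) = 21

21


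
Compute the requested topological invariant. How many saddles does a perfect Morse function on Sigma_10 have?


A perfect Morse function has m_k = b_k.
For Sigma_10: b_0=1, b_1=2g=20, b_2=1.
Saddles m_1 = 2g = 20

20


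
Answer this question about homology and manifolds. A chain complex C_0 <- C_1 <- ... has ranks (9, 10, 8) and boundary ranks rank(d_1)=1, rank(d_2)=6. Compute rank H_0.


rank H_k = rank(ker d_k) - rank(im d_{k+1}).
rank(ker d_0) = rank(C_0) - rank(d_0) = 9 - 0 = 9.
rank(im d_{0+1}) = 1.
rank H_0 = 9 - 1 = 8

8


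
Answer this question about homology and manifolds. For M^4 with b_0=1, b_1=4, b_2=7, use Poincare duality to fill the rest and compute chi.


By Poincare duality b_k = b_{4-k}, so full Betti numbers: b_0=1, b_1=4, b_2=7, b_3=4, b_4=1.
chi = sum (-1)^k b_k = 1

1


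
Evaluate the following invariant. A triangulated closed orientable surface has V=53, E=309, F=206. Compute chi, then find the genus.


chi = V - E + F = 53 - 309 + 206 = -50
For orientable closed surface: chi = 2 - 2g, so g = (2 - chi)/2.
g = (2 - (-50)) / 2 = 52 / 2 = 26

26


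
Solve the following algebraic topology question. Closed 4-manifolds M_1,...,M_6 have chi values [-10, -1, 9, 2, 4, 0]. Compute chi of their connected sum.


For n-manifolds: chi(A#B) = chi(A) + chi(B) - chi(S^4).
chi(S^4) = 1 + (-1)^4 = 2.
chi(#) = (sum chi_i) - (6-1)*chi(S^4) = 4 - 5*2 = -6

-6


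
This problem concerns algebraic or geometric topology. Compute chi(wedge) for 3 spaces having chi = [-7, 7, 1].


chi(A v B) = chi(A) + chi(B) - 1 (one point identified).
For 3 spaces: chi = (sum chi_i) - (3 - 1).
sum = 1; chi = 1 - 2 = -1

-1


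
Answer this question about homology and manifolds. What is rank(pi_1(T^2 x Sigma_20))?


pi_1(A x B) = pi_1(A) x pi_1(B); rank of abelianization = b_1.
b_1(T^2) = 2, b_1(Sigma_20) = 2*20 = 40.
b_1(product) = 2 + 40 = 42

42


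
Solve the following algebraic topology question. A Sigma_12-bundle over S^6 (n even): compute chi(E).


chi(S^6) = 2 (n even), chi(Sigma_12) = 2 - 2*12 = -22.
chi(E) = 2 * (-22) = -44

-44


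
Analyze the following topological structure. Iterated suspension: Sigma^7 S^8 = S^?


Each suspension raises dimension by 1: Sigma S^n = S^{n+1}.
Sigma^7 S^8 = S^{8+7} = S^15

15


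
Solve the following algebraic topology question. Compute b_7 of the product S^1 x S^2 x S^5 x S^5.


Each S^d has Poincare polynomial 1 + t^d.
The product S^1 x S^2 x S^5 x S^5 has Poincare polynomial prod(1+t^d_i).
Expanding: b_0=1, b_1=1, b_2=1, b_3=1, b_5=2, b_6=2, b_7=2, b_8=2, b_10=1, b_11=1, b_12=1, b_13=1.
b_7 = 2

2


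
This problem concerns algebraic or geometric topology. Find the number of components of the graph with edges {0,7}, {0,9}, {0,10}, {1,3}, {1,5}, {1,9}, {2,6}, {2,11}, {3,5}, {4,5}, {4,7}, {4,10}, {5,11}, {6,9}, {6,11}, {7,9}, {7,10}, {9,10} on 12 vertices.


Run DFS/union-find over 12 vertices.
V = 12, E = 18.
Number of components = 2

2


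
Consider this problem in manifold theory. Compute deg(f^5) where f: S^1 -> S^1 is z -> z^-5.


deg(f) = -5. Degree is multiplicative: deg(f^5) = (deg f)^5.
deg(f^5) = (-5)^5 = -3125

-3125


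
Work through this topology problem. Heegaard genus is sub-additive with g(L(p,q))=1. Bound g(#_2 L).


Heegaard genus satisfies g(A#B) <= g(A) + g(B).
Each lens space has g = 1.
Upper bound: 2 * 1 = 2

2


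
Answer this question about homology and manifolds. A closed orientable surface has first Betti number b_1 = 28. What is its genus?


For a closed orientable surface: b_1 = 2g.
28 = 2g
g = 28 / 2 = 14

14


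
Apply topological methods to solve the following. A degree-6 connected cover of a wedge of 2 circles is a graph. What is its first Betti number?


Nielsen-Schreier: an index-n subgroup of F_r is free of rank 1 + n(r-1).
Equivalently: chi(cover) = n*chi(base); chi(vee_r S^1) = 1 - 2 = -1.
chi(E) = 6*(-1) = -6; rank = 1 - chi(E) = 1 - (-6) = 7.
rank = 1 + 6*(2-1) = 1 + 6 = 7

7


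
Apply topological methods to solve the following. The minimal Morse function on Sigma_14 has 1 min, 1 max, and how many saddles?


A perfect Morse function has m_k = b_k.
For Sigma_14: b_0=1, b_1=2g=28, b_2=1.
Saddles m_1 = 2g = 28

28


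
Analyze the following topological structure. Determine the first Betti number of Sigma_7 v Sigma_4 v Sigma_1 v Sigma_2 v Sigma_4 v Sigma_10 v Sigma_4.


For a wedge X v Y: reduced H_k(X v Y) = H_k(X) + H_k(Y).
Each Sigma_g contributes b_1 = 2g.
b_1 = 14 + 8 + 2 + 4 + 8 + 20 + 8 = 64

64


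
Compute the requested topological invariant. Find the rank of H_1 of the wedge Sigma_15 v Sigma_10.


For a wedge: H_1(A v B) = H_1(A) + H_1(B).
b_1(Sigma_15) = 30, b_1(Sigma_10) = 20.
b_1 = 30 + 20 = 50

50


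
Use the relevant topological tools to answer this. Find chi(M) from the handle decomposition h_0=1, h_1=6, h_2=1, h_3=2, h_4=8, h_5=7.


Handles of index k contribute (-1)^k to chi (same as CW cells).
chi = (1) + (-6) + (1) + (-2) + (8) + (-7) = -5

-5


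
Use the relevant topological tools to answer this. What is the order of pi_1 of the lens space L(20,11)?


pi_1(L(p,q)) = Z/pZ for any q coprime to p.
|pi_1(L(20,11))| = 20

20


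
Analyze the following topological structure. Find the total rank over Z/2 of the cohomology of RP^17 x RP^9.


dim H^*(RP^n; Z/2) = n+1 (one Z/2 in each degree 0..n).
Total Betti number is multiplicative.
Total = (17+1) * (9+1) = 18 * 10 = 180

180


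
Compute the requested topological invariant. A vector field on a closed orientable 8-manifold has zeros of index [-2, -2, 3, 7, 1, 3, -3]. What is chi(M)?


Poincare-Hopf: chi(M) = sum of indices of zeros.
chi = (-2) + (-2) + (3) + (7) + (1) + (3) + (-3) = 7

7


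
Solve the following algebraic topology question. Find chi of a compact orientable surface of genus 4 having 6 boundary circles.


For a compact orientable surface with genus g and b boundary components: chi = 2 - 2g - b.
chi = 2 - 2*4 - 6 = 2 - 8 - 6 = -12

-12


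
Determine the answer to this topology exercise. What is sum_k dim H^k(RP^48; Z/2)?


H^k(RP^48; Z/2) = Z/2 for each 0 <= k <= 48.
Total dimension = 48 + 1 = 49

49


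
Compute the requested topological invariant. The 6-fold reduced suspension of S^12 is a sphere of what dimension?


Each suspension raises dimension by 1: Sigma S^n = S^{n+1}.
Sigma^6 S^12 = S^{12+6} = S^18

18


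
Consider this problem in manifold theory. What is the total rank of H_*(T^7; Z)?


b_k(T^7) = C(7,k), so the sum over k is sum_k C(7,k) = 2^7.
Total = 2^7 = 128

128


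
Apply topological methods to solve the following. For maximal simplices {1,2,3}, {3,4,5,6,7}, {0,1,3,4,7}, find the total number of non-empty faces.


Each maximal simplex on m vertices has 2^m - 1 nonempty faces.
Take the union (dedupe shared faces).
Total distinct faces = 59

59


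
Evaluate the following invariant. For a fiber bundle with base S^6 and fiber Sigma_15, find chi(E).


chi(S^6) = 2 (n even), chi(Sigma_15) = 2 - 2*15 = -28.
chi(E) = 2 * (-28) = -56

-56


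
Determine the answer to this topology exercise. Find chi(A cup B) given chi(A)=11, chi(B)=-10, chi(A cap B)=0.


chi(A cup B) = chi(A) + chi(B) - chi(A cap B)
= 11 + (-10) - (0)
= 1

1


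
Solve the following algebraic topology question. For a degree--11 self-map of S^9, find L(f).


On S^9: L(f) = tr(f_0*) + (-1)^9 tr(f_9*) = 1 + (-1)^9 * deg(f).
L(f) = 1 + (-1)^9 * -11 = 1 + 11 = 12

12


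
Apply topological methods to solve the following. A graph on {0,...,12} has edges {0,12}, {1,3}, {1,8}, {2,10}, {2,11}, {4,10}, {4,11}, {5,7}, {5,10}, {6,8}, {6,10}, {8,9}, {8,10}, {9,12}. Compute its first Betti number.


b_1 = E - V + (number of components).
E = 14, V = 13, components = 1.
b_1 = 14 - 13 + 1 = 2

2


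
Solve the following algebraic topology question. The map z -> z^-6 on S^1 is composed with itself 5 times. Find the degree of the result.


deg(f) = -6. Degree is multiplicative: deg(f^5) = (deg f)^5.
deg(f^5) = (-6)^5 = -7776

-7776


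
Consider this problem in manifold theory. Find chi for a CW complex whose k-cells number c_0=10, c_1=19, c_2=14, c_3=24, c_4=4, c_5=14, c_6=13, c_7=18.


chi = sum_k (-1)^k c_k.
= (-1)^0*10 + (-1)^1*19 + (-1)^2*14 + (-1)^3*24 + (-1)^4*4 + (-1)^5*14 + (-1)^6*13 + (-1)^7*18
= (10) + (-19) + (14) + (-24) + (4) + (-14) + (13) + (-18)
= -34

-34


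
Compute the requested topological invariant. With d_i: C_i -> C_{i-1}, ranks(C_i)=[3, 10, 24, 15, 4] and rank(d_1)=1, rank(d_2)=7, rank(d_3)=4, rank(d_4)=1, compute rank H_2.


rank H_k = rank(ker d_k) - rank(im d_{k+1}).
rank(ker d_2) = rank(C_2) - rank(d_2) = 24 - 7 = 17.
rank(im d_{2+1}) = 4.
rank H_2 = 17 - 4 = 13

13


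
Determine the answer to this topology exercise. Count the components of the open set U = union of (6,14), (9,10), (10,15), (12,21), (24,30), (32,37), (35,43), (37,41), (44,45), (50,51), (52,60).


Sort and merge overlapping open intervals.
Merged: (6,21), (24,30), (32,43), (44,45), (50,51), (52,60).
Number of components = 6

6


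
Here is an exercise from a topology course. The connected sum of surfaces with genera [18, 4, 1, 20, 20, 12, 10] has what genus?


Genus is additive under connected sum of orientable surfaces.
g = 18 + 4 + 1 + 20 + 20 + 12 + 10 = 85

85


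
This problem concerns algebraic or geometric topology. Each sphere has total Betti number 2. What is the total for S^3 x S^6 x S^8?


Total Betti number is multiplicative under products.
Each S^d (d>=1) has total Betti number 2.
There are 3 sphere factors.
Total = 2^3 = 8

8


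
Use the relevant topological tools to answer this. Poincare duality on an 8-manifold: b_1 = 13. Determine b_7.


Poincare duality for closed orientable n-manifolds: b_k = b_{n-k}.
Here n = 8, so b_7 = b_1 = 13

13


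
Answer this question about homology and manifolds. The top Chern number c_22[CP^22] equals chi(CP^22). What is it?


For any closed oriented manifold, <e(TM),[M]> = chi(M).
chi(CP^22) = 22+1 = 23

23


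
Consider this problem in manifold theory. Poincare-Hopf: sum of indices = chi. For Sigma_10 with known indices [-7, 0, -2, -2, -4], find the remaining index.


Poincare-Hopf: sum of indices = chi(M).
chi(Sigma_10) = 2 - 2*10 = -18.
Sum of known indices = -15.
x = chi - (sum known) = -18 - (-15) = -3

-3


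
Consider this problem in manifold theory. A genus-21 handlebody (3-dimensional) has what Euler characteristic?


A genus-g handlebody deformation retracts to a wedge of g circles.
chi(vee_g S^1) = 1 - g.
chi(H_21) = 1 - 21 = -20

-20


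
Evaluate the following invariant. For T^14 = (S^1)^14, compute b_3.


By the Kunneth formula, b_k(T^n) = C(n,k).
b_3(T^14) = C(14,3).
C(14,3) = 14!/(3!*11!) = 364

364


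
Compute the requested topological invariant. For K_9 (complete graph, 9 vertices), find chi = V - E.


K_9: V = 9, E = C(9,2) = 36.
chi = V - E = 9 - 36 = -27

-27


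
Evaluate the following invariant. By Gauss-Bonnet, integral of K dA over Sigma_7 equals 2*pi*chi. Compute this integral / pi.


Gauss-Bonnet: integral K dA = 2*pi*chi(M).
chi(Sigma_7) = 2 - 2*7 = -12.
(integral K dA)/pi = 2*chi = 2*(-12) = -24

-24


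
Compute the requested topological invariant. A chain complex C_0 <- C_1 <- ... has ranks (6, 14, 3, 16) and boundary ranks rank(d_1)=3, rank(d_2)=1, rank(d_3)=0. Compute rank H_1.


rank H_k = rank(ker d_k) - rank(im d_{k+1}).
rank(ker d_1) = rank(C_1) - rank(d_1) = 14 - 3 = 11.
rank(im d_{1+1}) = 1.
rank H_1 = 11 - 1 = 10

10


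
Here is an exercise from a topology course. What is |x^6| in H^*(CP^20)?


|x| = 2 in H^*(CP^n).
|x^6| = 6 * |x| = 6 * 2 = 12

12


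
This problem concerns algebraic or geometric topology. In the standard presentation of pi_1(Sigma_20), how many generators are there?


Standard presentation: pi_1(Sigma_g) = <a_1,b_1,...,a_g,b_g | [a_1,b_1]...[a_g,b_g] = 1>.
Number of generators = 2g = 2*20 = 40

40


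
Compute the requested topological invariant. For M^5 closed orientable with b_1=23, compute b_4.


Poincare duality for closed orientable n-manifolds: b_k = b_{n-k}.
Here n = 5, so b_4 = b_1 = 23

23


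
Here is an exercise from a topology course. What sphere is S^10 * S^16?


Join of spheres: S^m * S^n = S^{m+n+1}.
dim = 10 + 16 + 1 = 27

27


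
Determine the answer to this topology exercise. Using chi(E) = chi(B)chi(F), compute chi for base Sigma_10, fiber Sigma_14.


For a fiber bundle F -> E -> B (with CW structure): chi(E) = chi(B) * chi(F).
chi(Sigma_10) = -18, chi(Sigma_14) = -26.
chi(E) = (-18) * (-26) = 468

468


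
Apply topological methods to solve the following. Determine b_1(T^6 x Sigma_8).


pi_1(A x B) = pi_1(A) x pi_1(B); rank of abelianization = b_1.
b_1(T^6) = 6, b_1(Sigma_8) = 2*8 = 16.
b_1(product) = 6 + 16 = 22

22


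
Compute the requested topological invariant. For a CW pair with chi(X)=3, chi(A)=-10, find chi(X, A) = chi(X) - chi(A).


Relative Euler characteristic: chi(X, A) = chi(X) - chi(A).
= 3 - (-10) = 13

13


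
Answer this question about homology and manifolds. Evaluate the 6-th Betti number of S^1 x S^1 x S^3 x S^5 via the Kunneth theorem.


Each S^d has Poincare polynomial 1 + t^d.
The product S^1 x S^1 x S^3 x S^5 has Poincare polynomial prod(1+t^d_i).
Expanding: b_0=1, b_1=2, b_2=1, b_3=1, b_4=2, b_5=2, b_6=2, b_7=1, b_8=1, b_9=2, b_10=1.
b_6 = 2

2


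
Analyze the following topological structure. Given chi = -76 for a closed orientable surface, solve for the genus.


chi = 2 - 2g for closed orientable surfaces.
-76 = 2 - 2g
2g = 2 - (-76) = 78
g = 39

39


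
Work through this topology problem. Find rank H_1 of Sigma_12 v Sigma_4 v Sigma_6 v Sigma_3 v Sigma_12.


For a wedge X v Y: reduced H_k(X v Y) = H_k(X) + H_k(Y).
Each Sigma_g contributes b_1 = 2g.
b_1 = 24 + 8 + 12 + 6 + 24 = 74

74


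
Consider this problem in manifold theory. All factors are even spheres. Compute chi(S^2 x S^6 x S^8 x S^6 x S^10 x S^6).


chi is multiplicative: chi(X x Y) = chi(X) chi(Y).
Each even-dim sphere has chi = 2. There are 6 factors.
chi = 2^6 = 64

64


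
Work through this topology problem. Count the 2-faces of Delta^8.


Delta^8 has 8+1 vertices. A 2-face is a choice of 2+1 vertices.
f_2 = C(8+1, 2+1) = C(9,3) = 84

84


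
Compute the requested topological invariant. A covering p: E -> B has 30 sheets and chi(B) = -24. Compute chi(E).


For a finite covering: chi(E) = (number of sheets) * chi(B).
chi(E) = 30 * (-24) = -720

-720


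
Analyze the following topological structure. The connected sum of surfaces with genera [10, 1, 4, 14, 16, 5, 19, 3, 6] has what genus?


Genus is additive under connected sum of orientable surfaces.
g = 10 + 1 + 4 + 14 + 16 + 5 + 19 + 3 + 6 = 78

78


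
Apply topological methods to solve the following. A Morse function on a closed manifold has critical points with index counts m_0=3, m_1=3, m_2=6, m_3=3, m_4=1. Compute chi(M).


Morse theory: chi(M) = sum_k (-1)^k m_k where m_k = #(index-k critical points).
= (3) + (-3) + (6) + (-3) + (1) = 4

4


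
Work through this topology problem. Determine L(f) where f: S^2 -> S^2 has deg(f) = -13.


On S^2: L(f) = tr(f_0*) + (-1)^2 tr(f_2*) = 1 + (-1)^2 * deg(f).
L(f) = 1 + (-1)^2 * -13 = 1 + -13 = -12

-12


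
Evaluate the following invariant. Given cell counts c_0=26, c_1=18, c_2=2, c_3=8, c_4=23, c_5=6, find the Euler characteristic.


chi = sum_k (-1)^k c_k.
= (-1)^0*26 + (-1)^1*18 + (-1)^2*2 + (-1)^3*8 + (-1)^4*23 + (-1)^5*6
= (26) + (-18) + (2) + (-8) + (23) + (-6)
= 19

19


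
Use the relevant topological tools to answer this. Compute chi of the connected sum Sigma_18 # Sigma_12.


chi(Sigma_18) = 2 - 2*18 = -34
chi(Sigma_12) = 2 - 2*12 = -22
For surfaces: chi(A#B) = chi(A) + chi(B) - 2.
chi = -34 + -22 - 2 = -58

-58


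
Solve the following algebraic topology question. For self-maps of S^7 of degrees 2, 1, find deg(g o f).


Degree is multiplicative under composition: deg(g o f) = deg(g) * deg(f).
= 1 * 2 = 2

2


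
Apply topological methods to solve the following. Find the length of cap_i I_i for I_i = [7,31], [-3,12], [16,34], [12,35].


Intersection = [max(a_i), min(b_i)] = [16, 12].
Since 16 > 12, the intersection is empty.
Length = 0

0


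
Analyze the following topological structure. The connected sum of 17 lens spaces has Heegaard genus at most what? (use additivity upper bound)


Heegaard genus satisfies g(A#B) <= g(A) + g(B).
Each lens space has g = 1.
Upper bound: 17 * 1 = 17

17


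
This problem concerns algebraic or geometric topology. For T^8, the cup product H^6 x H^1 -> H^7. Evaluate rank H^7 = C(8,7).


Cup product: H^p x H^q -> H^{p+q}; here p+q = 6+1 = 7.
rank H^k(T^n) = C(n,k).
C(8,7) = 8

8


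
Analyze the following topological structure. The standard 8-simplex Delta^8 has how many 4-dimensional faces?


Delta^8 has 8+1 vertices. A 4-face is a choice of 4+1 vertices.
f_4 = C(8+1, 4+1) = C(9,5) = 126

126


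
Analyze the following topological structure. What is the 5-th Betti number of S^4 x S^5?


Each S^d has Poincare polynomial 1 + t^d.
The product S^4 x S^5 has Poincare polynomial prod(1+t^d_i).
Expanding: b_0=1, b_4=1, b_5=1, b_9=1.
b_5 = 1

1


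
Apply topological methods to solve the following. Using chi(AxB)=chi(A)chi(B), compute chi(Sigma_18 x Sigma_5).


chi(Sigma_18) = 2 - 2*18 = -34
chi(Sigma_5) = 2 - 2*5 = -8
chi(product) = (-34) * (-8) = 272

272


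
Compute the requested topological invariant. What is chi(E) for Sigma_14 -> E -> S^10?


chi(S^10) = 2 (n even), chi(Sigma_14) = 2 - 2*14 = -26.
chi(E) = 2 * (-26) = -52

-52


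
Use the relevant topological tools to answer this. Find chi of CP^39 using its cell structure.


CP^39 has one cell in each even dimension 0, 2, ..., 2*39 (39+1 cells total).
All cells are even-dimensional, so chi = number of cells.
chi = 39 + 1 = 40

40


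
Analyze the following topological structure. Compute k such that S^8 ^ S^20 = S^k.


S^m ^ S^n = S^{m+n}.
k = 8 + 20 = 28

28


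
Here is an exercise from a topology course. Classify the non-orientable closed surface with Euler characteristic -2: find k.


chi = 2 - k for closed non-orientable surfaces with k crosscaps.
-2 = 2 - k
k = 2 - (-2) = 4

4


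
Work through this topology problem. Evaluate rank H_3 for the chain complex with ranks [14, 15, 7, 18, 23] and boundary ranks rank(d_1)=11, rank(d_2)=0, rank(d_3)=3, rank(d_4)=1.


rank H_k = rank(ker d_k) - rank(im d_{k+1}).
rank(ker d_3) = rank(C_3) - rank(d_3) = 18 - 3 = 15.
rank(im d_{3+1}) = 1.
rank H_3 = 15 - 1 = 14

14


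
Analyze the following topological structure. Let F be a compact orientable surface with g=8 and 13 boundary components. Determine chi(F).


For a compact orientable surface with genus g and b boundary components: chi = 2 - 2g - b.
chi = 2 - 2*8 - 13 = 2 - 16 - 13 = -27

-27


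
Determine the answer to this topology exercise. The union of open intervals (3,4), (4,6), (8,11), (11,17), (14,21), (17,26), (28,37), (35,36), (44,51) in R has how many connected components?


Sort and merge overlapping open intervals.
Merged: (3,4), (4,6), (8,11), (11,26), (28,37), (44,51).
Number of components = 6

6


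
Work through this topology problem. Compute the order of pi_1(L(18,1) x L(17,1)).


pi_1(X x Y) = pi_1(X) x pi_1(Y).
pi_1(L(18,1)) = Z/18, pi_1(L(17,1)) = Z/17.
|Z/18 x Z/17| = 18 * 17 = 306

306


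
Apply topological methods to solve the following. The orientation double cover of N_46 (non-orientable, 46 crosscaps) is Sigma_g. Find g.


chi(N_46) = 2 - 46 = -44.
Double cover: chi(Sigma_g) = 2 * chi(N_46) = 2*(-44) = -88.
2 - 2g = -88, so g = (2 - (-88))/2 = 90/2 = 45

45


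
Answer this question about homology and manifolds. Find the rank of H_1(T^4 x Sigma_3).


pi_1(A x B) = pi_1(A) x pi_1(B); rank of abelianization = b_1.
b_1(T^4) = 4, b_1(Sigma_3) = 2*3 = 6.
b_1(product) = 4 + 6 = 10

10


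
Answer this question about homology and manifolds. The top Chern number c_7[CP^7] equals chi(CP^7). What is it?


For any closed oriented manifold, <e(TM),[M]> = chi(M).
chi(CP^7) = 7+1 = 8

8


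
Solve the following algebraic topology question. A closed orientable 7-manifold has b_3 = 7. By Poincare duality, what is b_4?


Poincare duality for closed orientable n-manifolds: b_k = b_{n-k}.
Here n = 7, so b_4 = b_3 = 7

7


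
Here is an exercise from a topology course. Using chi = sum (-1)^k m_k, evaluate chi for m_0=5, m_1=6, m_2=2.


Morse theory: chi(M) = sum_k (-1)^k m_k where m_k = #(index-k critical points).
= (5) + (-6) + (2) = 1

1


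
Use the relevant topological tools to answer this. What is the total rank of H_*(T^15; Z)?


b_k(T^15) = C(15,k), so the sum over k is sum_k C(15,k) = 2^15.
Total = 2^15 = 32768

32768


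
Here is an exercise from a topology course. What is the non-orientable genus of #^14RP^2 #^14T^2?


Since a >= 1, the sum is non-orientable; each T^2 can be replaced by RP^2 # RP^2 (since T^2#RP^2 = 3RP^2).
Total crosscaps k = 14 + 2*14 = 42.
Check via chi: chi = 14*1 + 14*0 - (14+14-1)*2 = -40 = 2 - k = -40. Consistent.

42


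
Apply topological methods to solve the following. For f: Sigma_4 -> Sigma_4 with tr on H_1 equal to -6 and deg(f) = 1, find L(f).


L(f) = tr(f_0*) - tr(f_1*) + tr(f_2*).
= 1 - (-6) + (1)
= 8

8


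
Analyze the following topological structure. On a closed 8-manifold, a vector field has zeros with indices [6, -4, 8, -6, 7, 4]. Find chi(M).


Poincare-Hopf: chi(M) = sum of indices of zeros.
chi = (6) + (-4) + (8) + (-6) + (7) + (4) = 15

15


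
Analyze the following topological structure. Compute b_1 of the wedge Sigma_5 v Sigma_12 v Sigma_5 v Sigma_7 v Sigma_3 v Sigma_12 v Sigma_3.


For a wedge X v Y: reduced H_k(X v Y) = H_k(X) + H_k(Y).
Each Sigma_g contributes b_1 = 2g.
b_1 = 10 + 24 + 10 + 14 + 6 + 24 + 6 = 94

94


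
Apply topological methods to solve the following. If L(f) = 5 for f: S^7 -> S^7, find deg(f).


L(f) = 1 + (-1)^7 deg(f) on S^7.
5 = 1 + (-1)^7 * deg(f)
(-1)^7 * deg(f) = 4
deg(f) = -4

-4


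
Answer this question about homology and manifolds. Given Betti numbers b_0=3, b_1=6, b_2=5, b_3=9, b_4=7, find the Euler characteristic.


chi = sum_k (-1)^k b_k.
= (3) + (-6) + (5) + (-9) + (7)
= 0

0


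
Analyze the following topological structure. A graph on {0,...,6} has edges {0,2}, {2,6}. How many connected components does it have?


Run DFS/union-find over 7 vertices.
V = 7, E = 2.
Number of components = 5

5


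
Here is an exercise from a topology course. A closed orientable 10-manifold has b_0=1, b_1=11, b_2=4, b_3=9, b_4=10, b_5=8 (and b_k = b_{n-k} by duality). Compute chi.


By Poincare duality b_k = b_{10-k}, so full Betti numbers: b_0=1, b_1=11, b_2=4, b_3=9, b_4=10, b_5=8, b_6=10, b_7=9, b_8=4, b_9=11, b_10=1.
chi = sum (-1)^k b_k = -18

-18


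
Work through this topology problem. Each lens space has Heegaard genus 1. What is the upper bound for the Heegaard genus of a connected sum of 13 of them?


Heegaard genus satisfies g(A#B) <= g(A) + g(B).
Each lens space has g = 1.
Upper bound: 13 * 1 = 13

13


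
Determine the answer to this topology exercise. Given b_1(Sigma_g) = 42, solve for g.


For a closed orientable surface: b_1 = 2g.
42 = 2g
g = 42 / 2 = 21

21
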